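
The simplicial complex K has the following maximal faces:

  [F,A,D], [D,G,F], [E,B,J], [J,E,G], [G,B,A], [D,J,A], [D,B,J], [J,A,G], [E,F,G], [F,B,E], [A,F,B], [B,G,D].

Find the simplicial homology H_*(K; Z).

H_0 = Z,  H_1 = Z/2,  H_2 = 0.

Order the vertices as A < B < D < E < F < G < J. Listing each simplex with vertices in this order, K has dimension 2 with simplices:

  0-simplices (7): A, B, D, E, F, G, J
  1-simplices (18): AB, AD, AF, AG, AJ, BD, BE, BF, BG, BJ, DF, DG, DJ, EF, EG, EJ, FG, GJ
  2-simplices (12): ABF, ABG, ADF, ADJ, AGJ, BDG, BDJ, BEF, BEJ, DFG, EFG, EGJ

giving chain groups C_0 ≅ Z^7, C_1 ≅ Z^18, C_2 ≅ Z^12.

The boundary map ∂_1: C_1 → C_0 is given by ∂[p,q] = [q] − [p]. For instance
  ∂FG = G − F.
The 7×18 boundary matrix has rank 6 and Smith normal form diag(1,1,1,1,1,1).

Boundary ∂_2: C_2 → C_1 maps a triangle to the signed sum of its edges. For instance
  ∂EFG = FG − EG + EF,
  ∂ABG = BG − AG + AB.
The 18×12 boundary matrix has rank 12 and Smith normal form diag(1,1,1,1,1,1,1,1,1,1,1,2).

Computing H_k = (kernel of ∂_k) / (image of ∂_{k+1}):

  H_0: rank C_0 − rank ∂_1 = 7 − 6 = 1, and the invariant factors of ∂_1 are all 1, so H_0 = Z.
  H_1: rank ker ∂_1 − rank ∂_2 = (18 − 6) − 12 = 0, and ∂_2 has invariant factor 2 > 1, so H_1 = Z/2.
  H_2: rank ker ∂_2 − rank ∂_3 = (12 − 12) − 0 = 0, and there is no ∂_3, so H_2 = 0.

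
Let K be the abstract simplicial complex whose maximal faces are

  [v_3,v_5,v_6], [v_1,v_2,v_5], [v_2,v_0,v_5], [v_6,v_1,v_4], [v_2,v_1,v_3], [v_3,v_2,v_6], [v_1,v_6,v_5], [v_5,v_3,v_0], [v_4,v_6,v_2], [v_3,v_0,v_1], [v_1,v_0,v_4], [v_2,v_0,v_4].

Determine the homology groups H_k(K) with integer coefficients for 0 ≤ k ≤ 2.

H_0 ≅ Z,  H_1 ≅ Z/2,  H_2 = 0.

Take the total order v_0 < v_1 < v_2 < v_3 < v_4 < v_5 < v_6 on the vertex set. Then K (dimension 2) consists of the simplices:

  0-simplices (7): [v_0], [v_1], [v_2], [v_3], [v_4], [v_5], [v_6]
  1-simplices (18): (18 of them)
  2-simplices (12): (12 of them)

so the chain groups are C_0 ≅ Z^7, C_1 ≅ Z^18, C_2 ≅ Z^12.

∂_1: C_1 → C_0 sends each edge [p,q] (with p < q) to q − p. For instance
  ∂[v_1,v_5] = [v_5] − [v_1].
This gives a 7×18 integer matrix of rank 6; reducing to Smith normal form yields diagonal entries (1,1,1,1,1,1).

The boundary map ∂_2: C_2 → C_1 sends each 2-simplex [p,q,r] to [q,r] − [p,r] + [p,q]. For instance
  ∂[v_2,v_3,v_6] = [v_3,v_6] − [v_2,v_6] + [v_2,v_3],
  ∂[v_1,v_4,v_6] = [v_4,v_6] − [v_1,v_6] + [v_1,v_4].
This gives a 18×12 integer matrix of rank 12; reducing to Smith normal form yields diagonal entries (1,1,1,1,1,1,1,1,1,1,1,2).

Reading off H_k = ker ∂_k / im ∂_{k+1}:

  H_0: rank C_0 − rank ∂_1 = 7 − 6 = 1, and the invariant factors of ∂_1 are all 1, so H_0 ≅ Z.
  H_1: rank ker ∂_1 − rank ∂_2 = (18 − 6) − 12 = 0, and ∂_2 has invariant factor 2 > 1, so H_1 ≅ Z/2.
  H_2: rank ker ∂_2 − rank ∂_3 = (12 − 12) − 0 = 0, and there is no ∂_3, so H_2 ≅ 0.

As a check, the Euler characteristic is 7 − 18 + 12 = 1, which agrees with 1 − 0 + 0 = 1.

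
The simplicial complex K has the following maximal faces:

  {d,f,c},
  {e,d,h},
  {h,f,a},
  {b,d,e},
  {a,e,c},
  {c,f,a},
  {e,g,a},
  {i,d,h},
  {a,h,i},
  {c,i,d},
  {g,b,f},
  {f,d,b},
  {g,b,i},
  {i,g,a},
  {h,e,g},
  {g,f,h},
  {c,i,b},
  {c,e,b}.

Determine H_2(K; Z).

H_2 = 0.

Order the vertices as a < b < c < d < e < f < g < h < i. Listing each simplex with vertices in this order, K has dimension 2 with simplices:

  0-simplices (9): a, b, c, d, e, f, g, h, i
  1-simplices (27): ac, ae, af, ag, ah, ai, bc, bd, be, bf, bg, bi, cd, ce, cf, ci, de, df, dh, di, eg, eh, fg, fh, gh, gi, hi
  2-simplices (18): ace, acf, aeg, afh, agi, ahi, bce, bci, bde, bdf, bfg, bgi, cdf, cdi, deh, dhi, egh, fgh

giving chain groups C_0 ≅ Z^9, C_1 ≅ Z^27, C_2 ≅ Z^18.

Boundary ∂_1: C_1 → C_0 sends each edge [p,q] (with p < q) to q − p.
As a 9×27 matrix over Z this has rank 8, with invariant factors (1,1,1,1,1,1,1,1).

Boundary ∂_2: C_2 → C_1 acts by ∂[p,q,r] = [q,r] − [p,r] + [p,q]. For instance
  ∂ahi = hi − ai + ah,
  ∂bce = ce − be + bc.
As a 27×18 matrix over Z this has rank 18, with invariant factors (1,1,1,1,1,1,1,1,1,1,1,1,1,1,1,1,1,2).

From H_k ≅ ker(∂_k) / im(∂_{k+1}) we obtain:

  H_2: rank ker ∂_2 − rank ∂_3 = (18 − 18) − 0 = 0, and there is no ∂_3, so H_2 = 0.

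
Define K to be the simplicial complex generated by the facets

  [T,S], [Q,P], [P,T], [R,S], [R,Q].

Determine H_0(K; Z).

H_0 = Z.

K has 5 vertices, 5 edges.
rank ∂_0 = 0, rank ∂_1 = 4 ⇒ b_0 = 5 − 0 − 4 = 1; all invariant factors of ∂_1 are 1 so no torsion. So H_0 = Z.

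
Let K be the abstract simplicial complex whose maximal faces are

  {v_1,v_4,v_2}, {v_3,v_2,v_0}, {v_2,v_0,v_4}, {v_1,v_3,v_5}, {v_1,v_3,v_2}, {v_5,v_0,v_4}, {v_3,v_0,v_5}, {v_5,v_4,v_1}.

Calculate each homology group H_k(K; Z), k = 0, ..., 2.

H_0 ≅ Z,  H_1 = 0,  H_2 ≅ Z.

Order the vertices as v_0 < v_1 < v_2 < v_3 < v_4 < v_5. Listing each simplex with vertices in this order, K has dimension 2 with simplices:

  0-simplices (6): [v_0], [v_1], [v_2], [v_3], [v_4], [v_5]
  1-simplices (12): [v_0,v_2], [v_0,v_3], [v_0,v_4], [v_0,v_5], [v_1,v_2], [v_1,v_3], [v_1,v_4], [v_1,v_5], [v_2,v_3], [v_2,v_4], [v_3,v_5], [v_4,v_5]
  2-simplices (8): [v_0,v_2,v_3], [v_0,v_2,v_4], [v_0,v_3,v_5], [v_0,v_4,v_5], [v_1,v_2,v_3], [v_1,v_2,v_4], [v_1,v_3,v_5], [v_1,v_4,v_5]

so the chain groups are C_0 ≅ Z^6, C_1 ≅ Z^12, C_2 ≅ Z^8.

Boundary ∂_1: C_1 → C_0 maps an edge to its endpoints' difference, ∂[p,q] = q − p. For instance
  ∂[v_1,v_4] = [v_4] − [v_1].
This gives a 6×12 integer matrix of rank 5; reducing to Smith normal form yields diagonal entries (1,1,1,1,1).

∂_2: C_2 → C_1 acts by ∂[p,q,r] = [q,r] − [p,r] + [p,q]. For instance
  ∂[v_1,v_2,v_4] = [v_2,v_4] − [v_1,v_4] + [v_1,v_2],
  ∂[v_0,v_2,v_3] = [v_2,v_3] − [v_0,v_3] + [v_0,v_2].
This gives a 12×8 integer matrix of rank 7; reducing to Smith normal form yields diagonal entries (1,1,1,1,1,1,1).

Reading off H_k = ker ∂_k / im ∂_{k+1}:

  H_0: rank C_0 − rank ∂_1 = 6 − 5 = 1, and the invariant factors of ∂_1 are all 1, so H_0 = Z.
  H_1: rank ker ∂_1 − rank ∂_2 = (12 − 5) − 7 = 0, and the invariant factors of ∂_2 are all 1, so H_1 = 0.
  H_2: rank ker ∂_2 − rank ∂_3 = (8 − 7) − 0 = 1, and there is no ∂_3, so H_2 = Z.

(K is a triangulation of the 2-sphere S^2.)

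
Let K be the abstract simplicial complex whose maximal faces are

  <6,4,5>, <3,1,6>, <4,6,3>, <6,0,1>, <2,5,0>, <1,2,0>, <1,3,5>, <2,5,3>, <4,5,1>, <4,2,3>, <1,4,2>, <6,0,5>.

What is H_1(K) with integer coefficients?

H_1 = Z_2.

Order the vertices as 0 < 1 < 2 < 3 < 4 < 5 < 6. Listing each simplex with vertices in this order, K has dimension 2 with simplices:

  0-simplices (7): [0], [1], [2], [3], [4], [5], [6]
  1-simplices (18): [0,1], [0,2], [0,5], [0,6], [1,2], [1,3], [1,4], [1,5], [1,6], [2,3], [2,4], [2,5], [3,4], [3,5], [3,6], [4,5], [4,6], [5,6]
  2-simplices (12): [0,1,2], [0,1,6], [0,2,5], [0,5,6], [1,2,4], [1,3,5], [1,3,6], [1,4,5], [2,3,4], [2,3,5], [3,4,6], [4,5,6]

Hence C_0 ≅ Z^7, C_1 ≅ Z^18, C_2 ≅ Z^12.

Boundary ∂_1: C_1 → C_0 maps an edge to its endpoints' difference, ∂[p,q] = q − p.
The 7×18 boundary matrix has rank 6 and Smith normal form diag(1,1,1,1,1,1).

The boundary map ∂_2: C_2 → C_1 acts by ∂[p,q,r] = [q,r] − [p,r] + [p,q]. For instance
  ∂[2,3,4] = [3,4] − [2,4] + [2,3],
  ∂[0,1,2] = [1,2] − [0,2] + [0,1].
The 18×12 boundary matrix has rank 12 and Smith normal form diag(1,1,1,1,1,1,1,1,1,1,1,2).

From H_k ≅ ker(∂_k) / im(∂_{k+1}) we obtain:

  H_1: rank ker ∂_1 − rank ∂_2 = (18 − 6) − 12 = 0, and ∂_2 has invariant factor 2 > 1, so H_1 ≅ Z_2.

(K is a triangulation of the real projective plane RP^2.)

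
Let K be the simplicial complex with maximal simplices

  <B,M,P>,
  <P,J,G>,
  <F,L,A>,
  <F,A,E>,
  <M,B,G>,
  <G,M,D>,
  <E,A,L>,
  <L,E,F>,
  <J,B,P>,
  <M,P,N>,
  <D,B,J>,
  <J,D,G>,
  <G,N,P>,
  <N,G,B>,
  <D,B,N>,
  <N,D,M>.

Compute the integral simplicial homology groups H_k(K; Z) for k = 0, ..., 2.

We work with the vertex ordering A < B < D < E < F < G < J < L < M < N < P. The simplices of K, each written with vertices in increasing order, are:

  0-simplices (11): A, B, D, E, F, G, J, L, M, N, P
  1-simplices (24): AE, AF, AL, BD, BG, BJ, BM, BN, BP, DG, DJ, DM, DN, EF, EL, FL, GJ, GM, GN, GP, JP, MN, MP, NP
  2-simplices (16): AEF, AEL, AFL, BDJ, BDN, BGM, BGN, BJP, BMP, DGJ, DGM, DMN, EFL, GJP, GNP, MNP

giving chain groups C_0 ≅ Z^11, C_1 ≅ Z^24, C_2 ≅ Z^16.

Boundary ∂_1: C_1 → C_0 is given by ∂[p,q] = [q] − [p].
As a 11×24 matrix over Z this has rank 9, with invariant factors (1,1,1,1,1,1,1,1,1).

Boundary ∂_2: C_2 → C_1 acts by ∂[p,q,r] = [q,r] − [p,r] + [p,q]. For instance
  ∂MNP = NP − MP + MN,
  ∂BMP = MP − BP + BM.
This gives a 24×16 integer matrix of rank 15; reducing to Smith normal form yields diagonal entries (1,1,1,1,1,1,1,1,1,1,1,1,1,1,2).

Reading off H_k = ker ∂_k / im ∂_{k+1}:

  H_0: rank C_0 − rank ∂_1 = 11 − 9 = 2, and the invariant factors of ∂_1 are all 1, so H_0 = Z^2.
  H_1: rank ker ∂_1 − rank ∂_2 = (24 − 9) − 15 = 0, and ∂_2 has invariant factor 2 > 1, so H_1 = Z/2.
  H_2: rank ker ∂_2 − rank ∂_3 = (16 − 15) − 0 = 1, and there is no ∂_3, so H_2 = Z.

H_0 ≅ Z^2,  H_1 ≅ Z/2,  H_2 ≅ Z.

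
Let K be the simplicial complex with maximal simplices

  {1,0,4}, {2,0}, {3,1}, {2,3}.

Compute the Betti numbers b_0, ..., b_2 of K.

Fix the vertex order 0 < 1 < 2 < 3 < 4 and write every simplex with vertices in increasing order. Then dim K = 2 and the simplices of K are:

  0-simplices (5): [0], [1], [2], [3], [4]
  1-simplices (6): [0,1], [0,2], [0,4], [1,3], [1,4], [2,3]
  2-simplices (1): [0,1,4]

so the chain groups are C_0 ≅ Z^5, C_1 ≅ Z^6, C_2 ≅ Z^1.

Boundary ∂_1: C_1 → C_0 is given by ∂[p,q] = [q] − [p]. For instance
  ∂[0,2] = [2] − [0].
The 5×6 boundary matrix has rank 4 and Smith normal form diag(1,1,1,1).

∂_2: C_2 → C_1 acts by ∂[p,q,r] = [q,r] − [p,r] + [p,q]. For instance
  ∂[0,1,4] = [1,4] − [0,4] + [0,1].
The resulting 6×1 matrix has rank 1, and its Smith normal form has invariant factors (1).

Reading off H_k = ker ∂_k / im ∂_{k+1}:

  H_0: rank C_0 − rank ∂_1 = 5 − 4 = 1, and the invariant factors of ∂_1 are all 1, so H_0 ≅ Z.
  H_1: rank ker ∂_1 − rank ∂_2 = (6 − 4) − 1 = 1, and the invariant factors of ∂_2 are all 1, so H_1 ≅ Z.
  H_2: rank ker ∂_2 − rank ∂_3 = (1 − 1) − 0 = 0, and there is no ∂_3, so H_2 ≅ 0.

Hence the Betti numbers are b_0 = 1, b_1 = 1, b_2 = 0.

b_0 = 1, b_1 = 1, b_2 = 0.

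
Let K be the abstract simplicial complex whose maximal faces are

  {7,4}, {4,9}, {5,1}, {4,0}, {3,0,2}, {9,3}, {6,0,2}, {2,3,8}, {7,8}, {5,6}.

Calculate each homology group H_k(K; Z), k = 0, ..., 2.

H_0 ≅ Z,  H_1 ≅ Z^2,  H_2 = 0.

Take the total order 0 < 1 < 2 < 3 < 4 < 5 < 6 < 7 < 8 < 9 on the vertex set. Then K (dimension 2) consists of the simplices:

  0-simplices (10): [0], [1], [2], [3], [4], [5], [6], [7], [8], [9]
  1-simplices (14): [0,2], [0,3], [0,4], [0,6], [1,5], [2,3], [2,6], [2,8], [3,8], [3,9], [4,7], [4,9], [5,6], [7,8]
  2-simplices (3): [0,2,3], [0,2,6], [2,3,8]

giving chain groups C_0 ≅ Z^10, C_1 ≅ Z^14, C_2 ≅ Z^3.

The boundary map ∂_1: C_1 → C_0 sends each edge [p,q] (with p < q) to q − p. For instance
  ∂[4,7] = [7] − [4].
This gives a 10×14 integer matrix of rank 9; reducing to Smith normal form yields diagonal entries (1,1,1,1,1,1,1,1,1).

∂_2: C_2 → C_1 acts by ∂[p,q,r] = [q,r] − [p,r] + [p,q]. For instance
  ∂[0,2,3] = [2,3] − [0,3] + [0,2],
  ∂[0,2,6] = [2,6] − [0,6] + [0,2].
As a 14×3 matrix over Z this has rank 3, with invariant factors (1,1,1).

Reading off H_k = ker ∂_k / im ∂_{k+1}:

  H_0: rank C_0 − rank ∂_1 = 10 − 9 = 1, and the invariant factors of ∂_1 are all 1, so H_0 ≅ Z.
  H_1: rank ker ∂_1 − rank ∂_2 = (14 − 9) − 3 = 2, and the invariant factors of ∂_2 are all 1, so H_1 ≅ Z^2.
  H_2: rank ker ∂_2 − rank ∂_3 = (3 − 3) − 0 = 0, and there is no ∂_3, so H_2 ≅ 0.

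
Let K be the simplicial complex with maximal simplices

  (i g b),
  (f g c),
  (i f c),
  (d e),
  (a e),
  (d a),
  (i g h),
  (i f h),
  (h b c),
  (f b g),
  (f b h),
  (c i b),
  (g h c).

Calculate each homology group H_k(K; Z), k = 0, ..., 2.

H_0 = Z^2,  H_1 = Z ⊕ Z/2,  H_2 = 0.

Fix the vertex order a < b < c < d < e < f < g < h < i and write every simplex with vertices in increasing order. Then dim K = 2 and the simplices of K are:

  0-simplices (9): a, b, c, d, e, f, g, h, i
  1-simplices (18): ad, ae, bc, bf, bg, bh, bi, cf, cg, ch, ci, de, fg, fh, fi, gh, gi, hi
  2-simplices (10): bch, bci, bfg, bfh, bgi, cfg, cfi, cgh, fhi, ghi

so the chain groups are C_0 ≅ Z^9, C_1 ≅ Z^18, C_2 ≅ Z^10.

∂_1: C_1 → C_0 is given by ∂[p,q] = [q] − [p]. For instance
  ∂de = e − d.
This gives a 9×18 integer matrix of rank 7; reducing to Smith normal form yields diagonal entries (1,1,1,1,1,1,1).

The boundary map ∂_2: C_2 → C_1 maps a triangle to the signed sum of its edges. For instance
  ∂bch = ch − bh + bc,
  ∂ghi = hi − gi + gh.
As a 18×10 matrix over Z this has rank 10, with invariant factors (1,1,1,1,1,1,1,1,1,2).

Reading off H_k = ker ∂_k / im ∂_{k+1}:

  H_0: rank C_0 − rank ∂_1 = 9 − 7 = 2, and the invariant factors of ∂_1 are all 1, so H_0 ≅ Z^2.
  H_1: rank ker ∂_1 − rank ∂_2 = (18 − 7) − 10 = 1, and ∂_2 has invariant factor 2 > 1, so H_1 ≅ Z ⊕ Z/2.
  H_2: rank ker ∂_2 − rank ∂_3 = (10 − 10) − 0 = 0, and there is no ∂_3, so H_2 ≅ 0.

(K is a triangulation of the disjoint union of the real projective plane RP^2 and the circle S^1.)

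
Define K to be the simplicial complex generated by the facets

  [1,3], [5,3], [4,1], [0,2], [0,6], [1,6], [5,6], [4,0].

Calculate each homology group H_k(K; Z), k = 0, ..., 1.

H_0 ≅ Z,  H_1 ≅ Z^2.

K has 7 vertices, 8 edges.
rank ∂_0 = 0, rank ∂_1 = 6 ⇒ b_0 = 7 − 0 − 6 = 1; all invariant factors of ∂_1 are 1 so no torsion. So H_0 ≅ Z.
rank ∂_1 = 6, rank ∂_2 = 0 ⇒ b_1 = 8 − 6 − 0 = 2. So H_1 ≅ Z^2.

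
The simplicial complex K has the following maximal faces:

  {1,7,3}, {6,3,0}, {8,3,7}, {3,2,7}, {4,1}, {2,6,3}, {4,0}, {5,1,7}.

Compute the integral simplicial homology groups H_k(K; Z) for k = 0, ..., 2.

H_0 = Z,  H_1 = Z,  H_2 = 0.

K has 9 vertices, 15 edges, 6 triangles.
rank ∂_0 = 0, rank ∂_1 = 8 ⇒ b_0 = 9 − 0 − 8 = 1; all invariant factors of ∂_1 are 1 so no torsion. So H_0 ≅ Z.
rank ∂_1 = 8, rank ∂_2 = 6 ⇒ b_1 = 15 − 8 − 6 = 1; all invariant factors of ∂_2 are 1 so no torsion. So H_1 ≅ Z.
rank ∂_2 = 6, rank ∂_3 = 0 ⇒ b_2 = 6 − 6 − 0 = 0. So H_2 ≅ 0.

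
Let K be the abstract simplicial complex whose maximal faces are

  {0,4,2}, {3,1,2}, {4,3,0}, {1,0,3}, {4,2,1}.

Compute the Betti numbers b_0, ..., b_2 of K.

b_0 = 1, b_1 = 1, b_2 = 0.

Take the total order 0 < 1 < 2 < 3 < 4 on the vertex set. Then K (dimension 2) consists of the simplices:

  0-simplices (5): [0], [1], [2], [3], [4]
  1-simplices (10): [0,1], [0,2], [0,3], [0,4], [1,2], [1,3], [1,4], [2,3], [2,4], [3,4]
  2-simplices (5): [0,1,3], [0,2,4], [0,3,4], [1,2,3], [1,2,4]

so the chain groups are C_0 ≅ Z^5, C_1 ≅ Z^10, C_2 ≅ Z^5.

Boundary ∂_1: C_1 → C_0 is given by ∂[p,q] = [q] − [p]. For instance
  ∂[1,2] = [2] − [1].
The resulting 5×10 matrix has rank 4, and its Smith normal form has invariant factors (1,1,1,1).

∂_2: C_2 → C_1 acts by ∂[p,q,r] = [q,r] − [p,r] + [p,q]. For instance
  ∂[0,3,4] = [3,4] − [0,4] + [0,3],
  ∂[0,2,4] = [2,4] − [0,4] + [0,2].
The resulting 10×5 matrix has rank 5, and its Smith normal form has invariant factors (1,1,1,1,1).

Now H_k = ker ∂_k / im ∂_{k+1}, so:

  H_0: rank C_0 − rank ∂_1 = 5 − 4 = 1, and the invariant factors of ∂_1 are all 1, so H_0 ≅ Z.
  H_1: rank ker ∂_1 − rank ∂_2 = (10 − 4) − 5 = 1, and the invariant factors of ∂_2 are all 1, so H_1 ≅ Z.
  H_2: rank ker ∂_2 − rank ∂_3 = (5 − 5) − 0 = 0, and there is no ∂_3, so H_2 ≅ 0.

Hence the Betti numbers are b_0 = 1, b_1 = 1, b_2 = 0.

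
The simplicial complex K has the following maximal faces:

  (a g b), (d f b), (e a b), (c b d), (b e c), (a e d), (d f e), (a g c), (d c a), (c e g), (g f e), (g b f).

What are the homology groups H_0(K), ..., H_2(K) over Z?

H_0 = Z,  H_1 = Z/2,  H_2 = 0.

Fix the vertex order a < b < c < d < e < f < g and write every simplex with vertices in increasing order. Then dim K = 2 and the simplices of K are:

  0-simplices (7): a, b, c, d, e, f, g
  1-simplices (18): ab, ac, ad, ae, ag, bc, bd, be, bf, bg, cd, ce, cg, de, df, ef, eg, fg
  2-simplices (12): abe, abg, acd, acg, ade, bcd, bce, bdf, bfg, ceg, def, efg

so the chain groups are C_0 ≅ Z^7, C_1 ≅ Z^18, C_2 ≅ Z^12.

Boundary ∂_1: C_1 → C_0 is given by ∂[p,q] = [q] − [p].
The 7×18 boundary matrix has rank 6 and Smith normal form diag(1,1,1,1,1,1).

∂_2: C_2 → C_1 sends each 2-simplex [p,q,r] to [q,r] − [p,r] + [p,q]. For instance
  ∂bcd = cd − bd + bc,
  ∂ceg = eg − cg + ce.
As a 18×12 matrix over Z this has rank 12, with invariant factors (1,1,1,1,1,1,1,1,1,1,1,2).

Computing H_k = (kernel of ∂_k) / (image of ∂_{k+1}):

  H_0: rank C_0 − rank ∂_1 = 7 − 6 = 1, and the invariant factors of ∂_1 are all 1, so H_0 = Z.
  H_1: rank ker ∂_1 − rank ∂_2 = (18 − 6) − 12 = 0, and ∂_2 has invariant factor 2 > 1, so H_1 = Z/2.
  H_2: rank ker ∂_2 − rank ∂_3 = (12 − 12) − 0 = 0, and there is no ∂_3, so H_2 = 0.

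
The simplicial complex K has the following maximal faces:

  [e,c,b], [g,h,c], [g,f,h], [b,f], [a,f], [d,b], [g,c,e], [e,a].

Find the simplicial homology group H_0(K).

H_0 = Z.

K has 8 vertices, 13 edges, 4 triangles.
rank ∂_0 = 0, rank ∂_1 = 7 ⇒ b_0 = 8 − 0 − 7 = 1; all invariant factors of ∂_1 are 1 so no torsion. So H_0 ≅ Z.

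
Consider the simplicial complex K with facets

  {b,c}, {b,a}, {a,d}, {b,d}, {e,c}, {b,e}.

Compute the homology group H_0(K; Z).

H_0 = Z.

Take the total order a < b < c < d < e on the vertex set. Then K (dimension 1) consists of the simplices:

  0-simplices (5): a, b, c, d, e
  1-simplices (6): ab, ad, bc, bd, be, ce

giving chain groups C_0 ≅ Z^5, C_1 ≅ Z^6.

The boundary map ∂_1: C_1 → C_0 sends each edge [p,q] (with p < q) to q − p. For instance
  ∂be = e − b.
The resulting 5×6 matrix has rank 4, and its Smith normal form has invariant factors (1,1,1,1).

From H_k ≅ ker(∂_k) / im(∂_{k+1}) we obtain:

  H_0: rank C_0 − rank ∂_1 = 5 − 4 = 1, and the invariant factors of ∂_1 are all 1, so H_0 ≅ Z.

(K is a triangulation of a wedge of 2 circles.)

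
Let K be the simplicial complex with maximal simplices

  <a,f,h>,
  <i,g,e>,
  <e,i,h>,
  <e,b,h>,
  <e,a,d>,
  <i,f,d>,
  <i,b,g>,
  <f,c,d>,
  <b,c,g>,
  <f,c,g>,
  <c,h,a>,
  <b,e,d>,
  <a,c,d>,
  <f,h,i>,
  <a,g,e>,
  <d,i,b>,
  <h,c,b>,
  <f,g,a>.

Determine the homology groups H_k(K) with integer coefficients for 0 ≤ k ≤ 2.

H_0 ≅ Z,  H_1 ≅ Z ⊕ Z/2,  H_2 = 0.

Take the total order a < b < c < d < e < f < g < h < i on the vertex set. Then K (dimension 2) consists of the simplices:

  0-simplices (9): a, b, c, d, e, f, g, h, i
  1-simplices (27): ac, ad, ae, af, ag, ah, bc, bd, be, bg, bh, bi, cd, cf, cg, ch, de, df, di, eg, eh, ei, fg, fh, fi, gi, hi
  2-simplices (18): acd, ach, ade, aeg, afg, afh, bcg, bch, bde, bdi, beh, bgi, cdf, cfg, dfi, egi, ehi, fhi

giving chain groups C_0 ≅ Z^9, C_1 ≅ Z^27, C_2 ≅ Z^18.

Boundary ∂_1: C_1 → C_0 is given by ∂[p,q] = [q] − [p].
This gives a 9×27 integer matrix of rank 8; reducing to Smith normal form yields diagonal entries (1,1,1,1,1,1,1,1).

Boundary ∂_2: C_2 → C_1 maps a triangle to the signed sum of its edges. For instance
  ∂bgi = gi − bi + bg,
  ∂aeg = eg − ag + ae.
The 27×18 boundary matrix has rank 18 and Smith normal form diag(1,1,1,1,1,1,1,1,1,1,1,1,1,1,1,1,1,2).

From H_k ≅ ker(∂_k) / im(∂_{k+1}) we obtain:

  H_0: rank C_0 − rank ∂_1 = 9 − 8 = 1, and the invariant factors of ∂_1 are all 1, so H_0 = Z.
  H_1: rank ker ∂_1 − rank ∂_2 = (27 − 8) − 18 = 1, and ∂_2 has invariant factor 2 > 1, so H_1 = Z ⊕ Z/2.
  H_2: rank ker ∂_2 − rank ∂_3 = (18 − 18) − 0 = 0, and there is no ∂_3, so H_2 = 0.

As a check, the Euler characteristic is 9 − 27 + 18 = 0, which agrees with 1 − 1 + 0 = 0.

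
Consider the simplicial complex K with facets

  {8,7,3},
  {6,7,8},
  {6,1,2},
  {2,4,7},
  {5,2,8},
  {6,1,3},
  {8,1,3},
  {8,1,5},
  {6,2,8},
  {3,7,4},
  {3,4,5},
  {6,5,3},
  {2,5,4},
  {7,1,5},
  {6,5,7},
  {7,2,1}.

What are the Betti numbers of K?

b_0 = 1, b_1 = 2, b_2 = 1.

Order the vertices as 1 < 2 < 3 < 4 < 5 < 6 < 7 < 8. Listing each simplex with vertices in this order, K has dimension 2 with simplices:

  0-simplices (8): [1], [2], [3], [4], [5], [6], [7], [8]
  1-simplices (24): (24 of them)
  2-simplices (16): [1,2,6], [1,2,7], [1,3,6], [1,3,8], [1,5,7], [1,5,8], [2,4,5], [2,4,7], [2,5,8], [2,6,8], [3,4,5], [3,4,7], [3,5,6], [3,7,8], [5,6,7], [6,7,8]

Hence C_0 ≅ Z^8, C_1 ≅ Z^24, C_2 ≅ Z^16.

Boundary ∂_1: C_1 → C_0 maps an edge to its endpoints' difference, ∂[p,q] = q − p. For instance
  ∂[2,5] = [5] − [2].
The 8×24 boundary matrix has rank 7 and Smith normal form diag(1,1,1,1,1,1,1).

The boundary map ∂_2: C_2 → C_1 acts by ∂[p,q,r] = [q,r] − [p,r] + [p,q]. For instance
  ∂[1,5,7] = [5,7] − [1,7] + [1,5],
  ∂[2,4,5] = [4,5] − [2,5] + [2,4].
The 24×16 boundary matrix has rank 15 and Smith normal form diag(1,1,1,1,1,1,1,1,1,1,1,1,1,1,1).

From H_k ≅ ker(∂_k) / im(∂_{k+1}) we obtain:

  H_0: rank C_0 − rank ∂_1 = 8 − 7 = 1, and the invariant factors of ∂_1 are all 1, so H_0 = Z.
  H_1: rank ker ∂_1 − rank ∂_2 = (24 − 7) − 15 = 2, and the invariant factors of ∂_2 are all 1, so H_1 = Z^2.
  H_2: rank ker ∂_2 − rank ∂_3 = (16 − 15) − 0 = 1, and there is no ∂_3, so H_2 = Z.

As a check, the Euler characteristic is 8 − 24 + 16 = 0, which agrees with 1 − 2 + 1 = 0.

Hence the Betti numbers are b_0 = 1, b_1 = 2, b_2 = 1.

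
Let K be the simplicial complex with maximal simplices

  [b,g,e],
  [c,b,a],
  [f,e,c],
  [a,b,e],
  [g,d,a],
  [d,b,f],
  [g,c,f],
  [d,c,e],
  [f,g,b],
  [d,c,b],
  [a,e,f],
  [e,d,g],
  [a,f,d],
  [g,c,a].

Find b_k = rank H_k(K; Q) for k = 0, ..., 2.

We work with the vertex ordering a < b < c < d < e < f < g. The simplices of K, each written with vertices in increasing order, are:

  0-simplices (7): a, b, c, d, e, f, g
  1-simplices (21): ab, ac, ad, ae, af, ag, bc, bd, be, bf, bg, cd, ce, cf, cg, de, df, dg, ef, eg, fg
  2-simplices (14): abc, abe, acg, adf, adg, aef, bcd, bdf, beg, bfg, cde, cef, cfg, deg

Hence C_0 ≅ Z^7, C_1 ≅ Z^21, C_2 ≅ Z^14.

The boundary map ∂_1: C_1 → C_0 sends each edge [p,q] (with p < q) to q − p.
This gives a 7×21 integer matrix of rank 6; reducing to Smith normal form yields diagonal entries (1,1,1,1,1,1).

Boundary ∂_2: C_2 → C_1 acts by ∂[p,q,r] = [q,r] − [p,r] + [p,q]. For instance
  ∂cde = de − ce + cd,
  ∂adg = dg − ag + ad.
The 21×14 boundary matrix has rank 13 and Smith normal form diag(1,1,1,1,1,1,1,1,1,1,1,1,1).

Reading off H_k = ker ∂_k / im ∂_{k+1}:

  H_0: rank C_0 − rank ∂_1 = 7 − 6 = 1, and the invariant factors of ∂_1 are all 1, so H_0 = Z.
  H_1: rank ker ∂_1 − rank ∂_2 = (21 − 6) − 13 = 2, and the invariant factors of ∂_2 are all 1, so H_1 = Z^2.
  H_2: rank ker ∂_2 − rank ∂_3 = (14 − 13) − 0 = 1, and there is no ∂_3, so H_2 = Z.

As a check, the Euler characteristic is 7 − 21 + 14 = 0, which agrees with 1 − 2 + 1 = 0.

Hence the Betti numbers are b_0 = 1, b_1 = 2, b_2 = 1.

b_0 = 1, b_1 = 2, b_2 = 1.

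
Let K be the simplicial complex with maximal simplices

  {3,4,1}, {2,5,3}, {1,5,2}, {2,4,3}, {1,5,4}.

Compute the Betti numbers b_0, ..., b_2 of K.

Fix the vertex order 1 < 2 < 3 < 4 < 5 and write every simplex with vertices in increasing order. Then dim K = 2 and the simplices of K are:

  0-simplices (5): [1], [2], [3], [4], [5]
  1-simplices (10): [1,2], [1,3], [1,4], [1,5], [2,3], [2,4], [2,5], [3,4], [3,5], [4,5]
  2-simplices (5): [1,2,5], [1,3,4], [1,4,5], [2,3,4], [2,3,5]

Hence C_0 ≅ Z^5, C_1 ≅ Z^10, C_2 ≅ Z^5.

The boundary map ∂_1: C_1 → C_0 maps an edge to its endpoints' difference, ∂[p,q] = q − p. For instance
  ∂[2,4] = [4] − [2].
This gives a 5×10 integer matrix of rank 4; reducing to Smith normal form yields diagonal entries (1,1,1,1).

The boundary map ∂_2: C_2 → C_1 acts by ∂[p,q,r] = [q,r] − [p,r] + [p,q]. For instance
  ∂[1,2,5] = [2,5] − [1,5] + [1,2],
  ∂[1,3,4] = [3,4] − [1,4] + [1,3].
The 10×5 boundary matrix has rank 5 and Smith normal form diag(1,1,1,1,1).

Computing H_k = (kernel of ∂_k) / (image of ∂_{k+1}):

  H_0: rank C_0 − rank ∂_1 = 5 − 4 = 1, and the invariant factors of ∂_1 are all 1, so H_0 ≅ Z.
  H_1: rank ker ∂_1 − rank ∂_2 = (10 − 4) − 5 = 1, and the invariant factors of ∂_2 are all 1, so H_1 ≅ Z.
  H_2: rank ker ∂_2 − rank ∂_3 = (5 − 5) − 0 = 0, and there is no ∂_3, so H_2 ≅ 0.

(K is a triangulation of the Möbius band.)

Hence the Betti numbers are b_0 = 1, b_1 = 1, b_2 = 0.

b_0 = 1, b_1 = 1, b_2 = 0.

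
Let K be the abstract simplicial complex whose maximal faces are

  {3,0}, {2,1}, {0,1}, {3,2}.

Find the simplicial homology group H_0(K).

H_0 ≅ Z.

We work with the vertex ordering 0 < 1 < 2 < 3. The simplices of K, each written with vertices in increasing order, are:

  0-simplices (4): [0], [1], [2], [3]
  1-simplices (4): [0,1], [0,3], [1,2], [2,3]

so the chain groups are C_0 ≅ Z^4, C_1 ≅ Z^4.

The boundary map ∂_1: C_1 → C_0 sends each edge [p,q] (with p < q) to q − p. For instance
  ∂[1,2] = [2] − [1].
The resulting 4×4 matrix has rank 3, and its Smith normal form has invariant factors (1,1,1).

Now H_k = ker ∂_k / im ∂_{k+1}, so:

  H_0: rank C_0 − rank ∂_1 = 4 − 3 = 1, and the invariant factors of ∂_1 are all 1, so H_0 = Z.

(K is a triangulation of the circle S^1.)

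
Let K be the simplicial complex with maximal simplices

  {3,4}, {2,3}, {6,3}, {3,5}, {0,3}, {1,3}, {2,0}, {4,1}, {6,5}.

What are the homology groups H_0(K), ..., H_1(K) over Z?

Order the vertices as 0 < 1 < 2 < 3 < 4 < 5 < 6. Listing each simplex with vertices in this order, K has dimension 1 with simplices:

  0-simplices (7): [0], [1], [2], [3], [4], [5], [6]
  1-simplices (9): [0,2], [0,3], [1,3], [1,4], [2,3], [3,4], [3,5], [3,6], [5,6]

so the chain groups are C_0 ≅ Z^7, C_1 ≅ Z^9.

∂_1: C_1 → C_0 maps an edge to its endpoints' difference, ∂[p,q] = q − p.
This gives a 7×9 integer matrix of rank 6; reducing to Smith normal form yields diagonal entries (1,1,1,1,1,1).

From H_k ≅ ker(∂_k) / im(∂_{k+1}) we obtain:

  H_0: rank C_0 − rank ∂_1 = 7 − 6 = 1, and the invariant factors of ∂_1 are all 1, so H_0 ≅ Z.
  H_1: rank ker ∂_1 − rank ∂_2 = (9 − 6) − 0 = 3, and there is no ∂_2, so H_1 ≅ Z^3.

As a check, the Euler characteristic is 7 − 9 = -2, which agrees with 1 − 3 = -2.

H_0 = Z,  H_1 = Z^3.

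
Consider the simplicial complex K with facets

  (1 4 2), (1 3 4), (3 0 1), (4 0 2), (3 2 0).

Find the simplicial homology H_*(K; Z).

H_0 = Z,  H_1 = Z,  H_2 = 0.

Take the total order 0 < 1 < 2 < 3 < 4 on the vertex set. Then K (dimension 2) consists of the simplices:

  0-simplices (5): [0], [1], [2], [3], [4]
  1-simplices (10): [0,1], [0,2], [0,3], [0,4], [1,2], [1,3], [1,4], [2,3], [2,4], [3,4]
  2-simplices (5): [0,1,3], [0,2,3], [0,2,4], [1,2,4], [1,3,4]

Hence C_0 ≅ Z^5, C_1 ≅ Z^10, C_2 ≅ Z^5.

The boundary map ∂_1: C_1 → C_0 sends each edge [p,q] (with p < q) to q − p.
The 5×10 boundary matrix has rank 4 and Smith normal form diag(1,1,1,1).

Boundary ∂_2: C_2 → C_1 maps a triangle to the signed sum of its edges. For instance
  ∂[0,1,3] = [1,3] − [0,3] + [0,1],
  ∂[1,3,4] = [3,4] − [1,4] + [1,3].
The 10×5 boundary matrix has rank 5 and Smith normal form diag(1,1,1,1,1).

From H_k ≅ ker(∂_k) / im(∂_{k+1}) we obtain:

  H_0: rank C_0 − rank ∂_1 = 5 − 4 = 1, and the invariant factors of ∂_1 are all 1, so H_0 ≅ Z.
  H_1: rank ker ∂_1 − rank ∂_2 = (10 − 4) − 5 = 1, and the invariant factors of ∂_2 are all 1, so H_1 ≅ Z.
  H_2: rank ker ∂_2 − rank ∂_3 = (5 − 5) − 0 = 0, and there is no ∂_3, so H_2 ≅ 0.

As a check, the Euler characteristic is 5 − 10 + 5 = 0, which agrees with 1 − 1 + 0 = 0.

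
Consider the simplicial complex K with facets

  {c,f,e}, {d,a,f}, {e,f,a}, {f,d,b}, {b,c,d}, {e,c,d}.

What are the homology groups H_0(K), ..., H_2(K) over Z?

Fix the vertex order a < b < c < d < e < f and write every simplex with vertices in increasing order. Then dim K = 2 and the simplices of K are:

  0-simplices (6): a, b, c, d, e, f
  1-simplices (12): ad, ae, af, bc, bd, bf, cd, ce, cf, de, df, ef
  2-simplices (6): adf, aef, bcd, bdf, cde, cef

Hence C_0 ≅ Z^6, C_1 ≅ Z^12, C_2 ≅ Z^6.

The boundary map ∂_1: C_1 → C_0 is given by ∂[p,q] = [q] − [p]. For instance
  ∂cf = f − c.
As a 6×12 matrix over Z this has rank 5, with invariant factors (1,1,1,1,1).

Boundary ∂_2: C_2 → C_1 maps a triangle to the signed sum of its edges. For instance
  ∂bcd = cd − bd + bc,
  ∂aef = ef − af + ae.
The resulting 12×6 matrix has rank 6, and its Smith normal form has invariant factors (1,1,1,1,1,1).

Now H_k = ker ∂_k / im ∂_{k+1}, so:

  H_0: rank C_0 − rank ∂_1 = 6 − 5 = 1, and the invariant factors of ∂_1 are all 1, so H_0 ≅ Z.
  H_1: rank ker ∂_1 − rank ∂_2 = (12 − 5) − 6 = 1, and the invariant factors of ∂_2 are all 1, so H_1 ≅ Z.
  H_2: rank ker ∂_2 − rank ∂_3 = (6 − 6) − 0 = 0, and there is no ∂_3, so H_2 ≅ 0.

H_0 ≅ Z,  H_1 ≅ Z,  H_2 = 0.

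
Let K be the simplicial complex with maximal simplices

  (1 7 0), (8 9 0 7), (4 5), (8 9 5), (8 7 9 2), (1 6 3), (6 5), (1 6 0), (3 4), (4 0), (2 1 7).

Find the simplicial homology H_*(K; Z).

H_0 ≅ Z,  H_1 ≅ Z^3,  H_2 = 0,  H_3 = 0.

Take the total order 0 < 1 < 2 < 3 < 4 < 5 < 6 < 7 < 8 < 9 on the vertex set. Then K (dimension 3) consists of the simplices:

  0-simplices (10): [0], [1], [2], [3], [4], [5], [6], [7], [8], [9]
  1-simplices (22): [0,1], [0,4], [0,6], [0,7], [0,8], [0,9], [1,2], [1,3], [1,6], [1,7], [2,7], [2,8], [2,9], [3,4], [3,6], [4,5], [5,6], [5,8], [5,9], [7,8], [7,9], [8,9]
  2-simplices (12): [0,1,6], [0,1,7], [0,7,8], [0,7,9], [0,8,9], [1,2,7], [1,3,6], [2,7,8], [2,7,9], [2,8,9], [5,8,9], [7,8,9]
  3-simplices (2): [0,7,8,9], [2,7,8,9]

so the chain groups are C_0 ≅ Z^10, C_1 ≅ Z^22, C_2 ≅ Z^12, C_3 ≅ Z^2.

The boundary map ∂_1: C_1 → C_0 maps an edge to its endpoints' difference, ∂[p,q] = q − p. For instance
  ∂[0,1] = [1] − [0].
The resulting 10×22 matrix has rank 9, and its Smith normal form has invariant factors (1,1,1,1,1,1,1,1,1).

Boundary ∂_2: C_2 → C_1 acts by ∂[p,q,r] = [q,r] − [p,r] + [p,q]. For instance
  ∂[1,2,7] = [2,7] − [1,7] + [1,2],
  ∂[0,7,9] = [7,9] − [0,9] + [0,7].
The 22×12 boundary matrix has rank 10 and Smith normal form diag(1,1,1,1,1,1,1,1,1,1).

Boundary ∂_3: C_3 → C_2 sends each 3-simplex σ to the alternating sum Σ_i (−1)^i (σ with its i-th vertex removed). For instance
  ∂[2,7,8,9] = [7,8,9] − [2,8,9] + [2,7,9] − [2,7,8],
  ∂[0,7,8,9] = [7,8,9] − [0,8,9] + [0,7,9] − [0,7,8].
The resulting 12×2 matrix has rank 2, and its Smith normal form has invariant factors (1,1).

Computing H_k = (kernel of ∂_k) / (image of ∂_{k+1}):

  H_0: rank C_0 − rank ∂_1 = 10 − 9 = 1, and the invariant factors of ∂_1 are all 1, so H_0 ≅ Z.
  H_1: rank ker ∂_1 − rank ∂_2 = (22 − 9) − 10 = 3, and the invariant factors of ∂_2 are all 1, so H_1 ≅ Z^3.
  H_2: rank ker ∂_2 − rank ∂_3 = (12 − 10) − 2 = 0, and the invariant factors of ∂_3 are all 1, so H_2 ≅ 0.
  H_3: rank ker ∂_3 − rank ∂_4 = (2 − 2) − 0 = 0, and there is no ∂_4, so H_3 ≅ 0.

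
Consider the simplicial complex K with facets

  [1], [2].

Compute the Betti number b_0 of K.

Order the vertices as 1 < 2. Listing each simplex with vertices in this order, K has dimension 0 with simplices:

  0-simplices (2): [1], [2]

giving chain groups C_0 ≅ Z^2.

From H_k ≅ ker(∂_k) / im(∂_{k+1}) we obtain:

  H_0: rank C_0 − rank ∂_1 = 2 − 0 = 2, and there is no ∂_1, so H_0 ≅ Z^2.

(K is a triangulation of a set of 2 points.)

Hence the Betti numbers are b_0 = 2.

b_0 = 2.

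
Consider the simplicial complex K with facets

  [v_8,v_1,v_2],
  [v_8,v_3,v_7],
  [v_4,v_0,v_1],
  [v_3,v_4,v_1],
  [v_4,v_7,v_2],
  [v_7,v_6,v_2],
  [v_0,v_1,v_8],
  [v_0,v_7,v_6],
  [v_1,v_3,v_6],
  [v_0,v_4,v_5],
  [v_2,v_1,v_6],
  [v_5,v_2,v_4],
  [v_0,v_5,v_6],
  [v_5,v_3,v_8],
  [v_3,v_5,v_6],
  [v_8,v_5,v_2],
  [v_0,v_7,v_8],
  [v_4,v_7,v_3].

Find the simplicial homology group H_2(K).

H_2 = Z.

We work with the vertex ordering v_0 < v_1 < v_2 < v_3 < v_4 < v_5 < v_6 < v_7 < v_8. The simplices of K, each written with vertices in increasing order, are:

  0-simplices (9): [v_0], [v_1], [v_2], [v_3], [v_4], [v_5], [v_6], [v_7], [v_8]
  1-simplices (27): (27 of them)
  2-simplices (18): (18 of them)

so the chain groups are C_0 ≅ Z^9, C_1 ≅ Z^27, C_2 ≅ Z^18.

The boundary map ∂_1: C_1 → C_0 sends each edge [p,q] (with p < q) to q − p.
The resulting 9×27 matrix has rank 8, and its Smith normal form has invariant factors (1,1,1,1,1,1,1,1).

Boundary ∂_2: C_2 → C_1 acts by ∂[p,q,r] = [q,r] − [p,r] + [p,q]. For instance
  ∂[v_0,v_6,v_7] = [v_6,v_7] − [v_0,v_7] + [v_0,v_6],
  ∂[v_3,v_5,v_6] = [v_5,v_6] − [v_3,v_6] + [v_3,v_5].
The resulting 27×18 matrix has rank 17, and its Smith normal form has invariant factors (1,1,1,1,1,1,1,1,1,1,1,1,1,1,1,1,1).

From H_k ≅ ker(∂_k) / im(∂_{k+1}) we obtain:

  H_2: rank ker ∂_2 − rank ∂_3 = (18 − 17) − 0 = 1, and there is no ∂_3, so H_2 ≅ Z.

(K is a triangulation of the torus T^2.)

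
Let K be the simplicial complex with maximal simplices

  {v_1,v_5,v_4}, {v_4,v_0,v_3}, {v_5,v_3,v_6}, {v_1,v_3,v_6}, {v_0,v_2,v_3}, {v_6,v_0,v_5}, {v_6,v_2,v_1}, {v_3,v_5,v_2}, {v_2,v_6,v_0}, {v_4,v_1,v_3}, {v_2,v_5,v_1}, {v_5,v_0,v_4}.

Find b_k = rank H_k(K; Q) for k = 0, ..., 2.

K has 7 vertices, 18 edges, 12 triangles.
rank ∂_0 = 0, rank ∂_1 = 6 ⇒ b_0 = 7 − 0 − 6 = 1; all invariant factors of ∂_1 are 1 so no torsion. So H_0 ≅ Z.
rank ∂_1 = 6, rank ∂_2 = 12 ⇒ b_1 = 18 − 6 − 12 = 0; ∂_2 has invariant factor(s) [2] giving torsion. So H_1 ≅ Z/2Z.
rank ∂_2 = 12, rank ∂_3 = 0 ⇒ b_2 = 12 − 12 − 0 = 0. So H_2 ≅ 0.

b_0 = 1, b_1 = 0, b_2 = 0.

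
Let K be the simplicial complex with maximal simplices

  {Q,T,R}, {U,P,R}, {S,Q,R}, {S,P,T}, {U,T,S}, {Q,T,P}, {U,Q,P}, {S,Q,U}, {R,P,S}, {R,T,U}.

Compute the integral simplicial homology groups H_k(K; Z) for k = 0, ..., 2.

H_0 ≅ Z,  H_1 ≅ Z/2,  H_2 = 0.

K has 6 vertices, 15 edges, 10 triangles.
rank ∂_0 = 0, rank ∂_1 = 5 ⇒ b_0 = 6 − 0 − 5 = 1; all invariant factors of ∂_1 are 1 so no torsion. So H_0 = Z.
rank ∂_1 = 5, rank ∂_2 = 10 ⇒ b_1 = 15 − 5 − 10 = 0; ∂_2 has invariant factor(s) [2] giving torsion. So H_1 = Z/2.
rank ∂_2 = 10, rank ∂_3 = 0 ⇒ b_2 = 10 − 10 − 0 = 0. So H_2 = 0.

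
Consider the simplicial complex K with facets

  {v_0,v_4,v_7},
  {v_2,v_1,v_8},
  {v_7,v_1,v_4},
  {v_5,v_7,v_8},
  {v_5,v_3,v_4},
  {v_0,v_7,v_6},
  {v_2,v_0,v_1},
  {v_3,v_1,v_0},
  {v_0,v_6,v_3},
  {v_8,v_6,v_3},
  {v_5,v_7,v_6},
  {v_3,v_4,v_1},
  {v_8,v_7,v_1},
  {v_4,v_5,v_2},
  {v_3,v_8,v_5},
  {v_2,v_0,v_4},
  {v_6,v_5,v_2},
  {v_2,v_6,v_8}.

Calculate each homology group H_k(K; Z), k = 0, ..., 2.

Fix the vertex order v_0 < v_1 < v_2 < v_3 < v_4 < v_5 < v_6 < v_7 < v_8 and write every simplex with vertices in increasing order. Then dim K = 2 and the simplices of K are:

  0-simplices (9): [v_0], [v_1], [v_2], [v_3], [v_4], [v_5], [v_6], [v_7], [v_8]
  1-simplices (27): (27 of them)
  2-simplices (18): (18 of them)

giving chain groups C_0 ≅ Z^9, C_1 ≅ Z^27, C_2 ≅ Z^18.

Boundary ∂_1: C_1 → C_0 is given by ∂[p,q] = [q] − [p].
The resulting 9×27 matrix has rank 8, and its Smith normal form has invariant factors (1,1,1,1,1,1,1,1).

Boundary ∂_2: C_2 → C_1 acts by ∂[p,q,r] = [q,r] − [p,r] + [p,q]. For instance
  ∂[v_0,v_1,v_3] = [v_1,v_3] − [v_0,v_3] + [v_0,v_1],
  ∂[v_2,v_5,v_6] = [v_5,v_6] − [v_2,v_6] + [v_2,v_5].
The 27×18 boundary matrix has rank 18 and Smith normal form diag(1,1,1,1,1,1,1,1,1,1,1,1,1,1,1,1,1,2).

From H_k ≅ ker(∂_k) / im(∂_{k+1}) we obtain:

  H_0: rank C_0 − rank ∂_1 = 9 − 8 = 1, and the invariant factors of ∂_1 are all 1, so H_0 = Z.
  H_1: rank ker ∂_1 − rank ∂_2 = (27 − 8) − 18 = 1, and ∂_2 has invariant factor 2 > 1, so H_1 = Z × Z/2.
  H_2: rank ker ∂_2 − rank ∂_3 = (18 − 18) − 0 = 0, and there is no ∂_3, so H_2 = 0.

As a check, the Euler characteristic is 9 − 27 + 18 = 0, which agrees with 1 − 1 + 0 = 0.

H_0 ≅ Z,  H_1 ≅ Z × Z/2,  H_2 = 0.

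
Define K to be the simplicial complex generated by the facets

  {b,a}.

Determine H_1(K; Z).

Fix the vertex order a < b and write every simplex with vertices in increasing order. Then dim K = 1 and the simplices of K are:

  0-simplices (2): a, b
  1-simplices (1): ab

giving chain groups C_0 ≅ Z^2, C_1 ≅ Z^1.

Boundary ∂_1: C_1 → C_0 maps an edge to its endpoints' difference, ∂[p,q] = q − p. For instance
  ∂ab = b − a.
The 2×1 boundary matrix has rank 1 and Smith normal form diag(1).

Computing H_k = (kernel of ∂_k) / (image of ∂_{k+1}):

  H_1: rank ker ∂_1 − rank ∂_2 = (1 − 1) − 0 = 0, and there is no ∂_2, so H_1 ≅ 0.

H_1 = 0.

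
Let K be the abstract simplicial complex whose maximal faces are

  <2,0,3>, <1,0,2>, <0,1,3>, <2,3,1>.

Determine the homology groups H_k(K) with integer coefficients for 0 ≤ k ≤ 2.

Order the vertices as 0 < 1 < 2 < 3. Listing each simplex with vertices in this order, K has dimension 2 with simplices:

  0-simplices (4): [0], [1], [2], [3]
  1-simplices (6): [0,1], [0,2], [0,3], [1,2], [1,3], [2,3]
  2-simplices (4): [0,1,2], [0,1,3], [0,2,3], [1,2,3]

giving chain groups C_0 ≅ Z^4, C_1 ≅ Z^6, C_2 ≅ Z^4.

∂_1: C_1 → C_0 sends each edge [p,q] (with p < q) to q − p. For instance
  ∂[0,3] = [3] − [0].
This gives a 4×6 integer matrix of rank 3; reducing to Smith normal form yields diagonal entries (1,1,1).

The boundary map ∂_2: C_2 → C_1 acts by ∂[p,q,r] = [q,r] − [p,r] + [p,q]. For instance
  ∂[0,1,2] = [1,2] − [0,2] + [0,1],
  ∂[1,2,3] = [2,3] − [1,3] + [1,2].
This gives a 6×4 integer matrix of rank 3; reducing to Smith normal form yields diagonal entries (1,1,1).

From H_k ≅ ker(∂_k) / im(∂_{k+1}) we obtain:

  H_0: rank C_0 − rank ∂_1 = 4 − 3 = 1, and the invariant factors of ∂_1 are all 1, so H_0 = Z.
  H_1: rank ker ∂_1 − rank ∂_2 = (6 − 3) − 3 = 0, and the invariant factors of ∂_2 are all 1, so H_1 = 0.
  H_2: rank ker ∂_2 − rank ∂_3 = (4 − 3) − 0 = 1, and there is no ∂_3, so H_2 = Z.

(K is a triangulation of the 2-sphere S^2.)

H_0 ≅ Z,  H_1 = 0,  H_2 ≅ Z.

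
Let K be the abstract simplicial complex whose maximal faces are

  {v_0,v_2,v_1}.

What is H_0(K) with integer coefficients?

Fix the vertex order v_0 < v_1 < v_2 and write every simplex with vertices in increasing order. Then dim K = 2 and the simplices of K are:

  0-simplices (3): [v_0], [v_1], [v_2]
  1-simplices (3): [v_0,v_1], [v_0,v_2], [v_1,v_2]
  2-simplices (1): [v_0,v_1,v_2]

Hence C_0 ≅ Z^3, C_1 ≅ Z^3, C_2 ≅ Z^1.

∂_1: C_1 → C_0 is given by ∂[p,q] = [q] − [p]. For instance
  ∂[v_0,v_1] = [v_1] − [v_0].
As a 3×3 matrix over Z this has rank 2, with invariant factors (1,1).

Boundary ∂_2: C_2 → C_1 maps a triangle to the signed sum of its edges. For instance
  ∂[v_0,v_1,v_2] = [v_1,v_2] − [v_0,v_2] + [v_0,v_1].
The resulting 3×1 matrix has rank 1, and its Smith normal form has invariant factors (1).

Now H_k = ker ∂_k / im ∂_{k+1}, so:

  H_0: rank C_0 − rank ∂_1 = 3 − 2 = 1, and the invariant factors of ∂_1 are all 1, so H_0 = Z.

H_0 ≅ Z.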